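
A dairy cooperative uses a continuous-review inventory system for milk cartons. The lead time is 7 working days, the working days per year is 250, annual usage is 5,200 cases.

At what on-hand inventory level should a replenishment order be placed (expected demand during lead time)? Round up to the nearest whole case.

146 cases

Daily demand d = 5,200 / 250 = 20.800 cases/day
Demand during lead time = 20.800 × 7 = 145.60
Reorder point = 145.60 → round up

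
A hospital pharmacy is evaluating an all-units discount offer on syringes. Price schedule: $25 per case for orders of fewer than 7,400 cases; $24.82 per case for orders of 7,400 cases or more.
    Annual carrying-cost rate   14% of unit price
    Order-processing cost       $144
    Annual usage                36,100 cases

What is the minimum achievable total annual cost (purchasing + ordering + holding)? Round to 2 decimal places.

$908,532.31

H₁ = 14%×$25 = $3.5000;  H₂ = 14%×$24.82 = $3.4748
EOQ₁ = √(2×36,100×144/3.5000) = 1,723.52  (< 7,400, feasible at tier 1)
EOQ₂ = √(2×36,100×144/3.4748) = 1,729.76  (< 7,400 → use Q = 7,400 at tier-2 price)
TC(tier 1 (EOQ₁), Q≈1,723.5) = $908,532.31
TC(tier 2, Q≈7,400.0) = $909,561.25
Minimum at tier 1 (EOQ₁): $908,532.31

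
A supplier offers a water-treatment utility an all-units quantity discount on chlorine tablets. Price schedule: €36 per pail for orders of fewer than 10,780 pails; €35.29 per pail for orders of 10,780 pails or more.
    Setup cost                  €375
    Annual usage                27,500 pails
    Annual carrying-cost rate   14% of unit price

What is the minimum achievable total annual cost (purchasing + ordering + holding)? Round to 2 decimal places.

H₁ = 14%×€36 = €5.0400;  H₂ = 14%×€35.29 = €4.9406
EOQ₁ = √(2×27,500×375/5.0400) = 2,022.93  (< 10,780, feasible at tier 1)
EOQ₂ = √(2×27,500×375/4.9406) = 2,043.18  (< 10,780 → use Q = 10,780 at tier-2 price)
TC(tier 1 (EOQ₁), Q≈2,022.9) = €1,000,195.59
TC(tier 2, Q≈10,780.0) = €998,061.47
Minimum at tier 2: €998,061.47

€998,061.47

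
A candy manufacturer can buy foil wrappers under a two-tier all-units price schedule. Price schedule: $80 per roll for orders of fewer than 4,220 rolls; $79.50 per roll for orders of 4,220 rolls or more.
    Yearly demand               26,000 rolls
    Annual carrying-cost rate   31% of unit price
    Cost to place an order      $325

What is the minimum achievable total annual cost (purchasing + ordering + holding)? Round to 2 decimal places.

H₁ = 31%×$80 = $24.8000;  H₂ = 31%×$79.50 = $24.6450
EOQ₁ = √(2×26,000×325/24.8000) = 825.50  (< 4,220, feasible at tier 1)
EOQ₂ = √(2×26,000×325/24.6450) = 828.09  (< 4,220 → use Q = 4,220 at tier-2 price)
TC(tier 1 (EOQ₁), Q≈825.5) = $2,100,472.42
TC(tier 2, Q≈4,220.0) = $2,121,003.32
Minimum at tier 1 (EOQ₁): $2,100,472.42

$2,100,472.42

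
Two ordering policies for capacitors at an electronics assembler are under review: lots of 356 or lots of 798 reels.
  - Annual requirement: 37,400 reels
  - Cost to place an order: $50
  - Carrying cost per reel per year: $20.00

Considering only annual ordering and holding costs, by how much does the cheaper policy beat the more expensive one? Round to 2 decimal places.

For each Q, cost = (D/Q)·S + (Q/2)·H.
TC(356) = (37,400/356)×50 + (356/2)×20 = $8,812.81
TC(798) = (37,400/798)×50 + (798/2)×20 = $10,323.36
|ΔTC| = |$8,812.81 − $10,323.36| = $1,510.55

$1,510.55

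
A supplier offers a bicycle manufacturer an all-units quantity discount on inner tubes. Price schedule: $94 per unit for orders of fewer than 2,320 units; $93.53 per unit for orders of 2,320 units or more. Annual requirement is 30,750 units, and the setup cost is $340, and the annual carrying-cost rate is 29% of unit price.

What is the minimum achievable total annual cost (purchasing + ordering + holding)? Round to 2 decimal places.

H₁ = 29%×$94 = $27.2600;  H₂ = 29%×$93.53 = $27.1237
EOQ₁ = √(2×30,750×340/27.2600) = 875.82  (< 2,320, feasible at tier 1)
EOQ₂ = √(2×30,750×340/27.1237) = 878.02  (< 2,320 → use Q = 2,320 at tier-2 price)
TC(tier 1 (EOQ₁), Q≈875.8) = $2,914,374.81
TC(tier 2, Q≈2,320.0) = $2,912,017.46
Minimum at tier 2: $2,912,017.46

$2,912,017.46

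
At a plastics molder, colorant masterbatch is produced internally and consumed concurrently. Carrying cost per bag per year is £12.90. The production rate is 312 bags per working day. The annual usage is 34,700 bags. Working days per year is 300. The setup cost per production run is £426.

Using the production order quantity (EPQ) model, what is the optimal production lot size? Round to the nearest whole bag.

1,908 bags

Daily demand d = 34,700/300 = 115.667; p = 312; 1 − d/p = 0.62927
EPQ = √(2DS / (H(1 − d/p)))
    = √(2 × 34,700 × 426 / (12.9 × 0.62927)) ≈ 1,908.40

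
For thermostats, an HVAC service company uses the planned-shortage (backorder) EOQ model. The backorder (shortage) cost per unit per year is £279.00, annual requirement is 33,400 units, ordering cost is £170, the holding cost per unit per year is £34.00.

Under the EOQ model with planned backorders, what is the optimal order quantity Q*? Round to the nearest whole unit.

612 units

Basic EOQ = √(2·33,400·170/34) = 577.927
Backorder adjustment √((H+b)/b) = √((34+279)/279) = 1.0592
Q* = 577.927 × 1.0592 ≈ 612.13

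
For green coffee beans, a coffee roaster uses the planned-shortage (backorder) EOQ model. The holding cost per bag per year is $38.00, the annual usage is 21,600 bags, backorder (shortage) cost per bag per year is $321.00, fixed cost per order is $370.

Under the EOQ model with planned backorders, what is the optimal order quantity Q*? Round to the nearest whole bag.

686 bags

Q* = √(2DS/H) · √((H + b)/b)
   = √(2 × 21,600 × 370 / 38) · √((38 + 321) / 321)
   = 648.561 × 1.0575 ≈ 685.88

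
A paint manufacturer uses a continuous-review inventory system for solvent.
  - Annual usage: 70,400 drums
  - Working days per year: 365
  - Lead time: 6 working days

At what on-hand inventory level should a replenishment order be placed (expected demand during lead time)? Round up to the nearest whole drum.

Daily demand d = 70,400 / 365 = 192.877 drums/day
Demand during lead time = 192.877 × 6 = 1,157.26
Reorder point = 1,157.26 → round up

1,158 drums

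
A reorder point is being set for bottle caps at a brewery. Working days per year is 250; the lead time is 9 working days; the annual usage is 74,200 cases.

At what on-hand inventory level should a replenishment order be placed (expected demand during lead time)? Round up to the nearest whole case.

Daily demand d = 74,200 / 250 = 296.800 cases/day
Demand during lead time = 296.800 × 9 = 2,671.20
Reorder point = 2,671.20 → round up

2,672 cases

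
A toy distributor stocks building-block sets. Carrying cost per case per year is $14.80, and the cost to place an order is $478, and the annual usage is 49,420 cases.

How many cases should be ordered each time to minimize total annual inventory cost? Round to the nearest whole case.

1,787 cases

Q* = √(2·D·S / H) = √(2·49,420·478 / 14.8) = √3,192,264.9 ≈ 1,786.69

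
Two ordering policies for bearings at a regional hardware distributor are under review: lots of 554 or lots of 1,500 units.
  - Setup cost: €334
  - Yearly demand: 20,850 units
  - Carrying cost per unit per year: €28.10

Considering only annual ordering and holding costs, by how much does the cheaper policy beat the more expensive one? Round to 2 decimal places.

For each Q, cost = (D/Q)·S + (Q/2)·H.
TC(554) = (20,850/554)×334 + (554/2)×28.1 = €20,353.92
TC(1,500) = (20,850/1,500)×334 + (1,500/2)×28.1 = €25,717.60
Cheaper: Q = 554.  Difference = €5,363.68

€5,363.68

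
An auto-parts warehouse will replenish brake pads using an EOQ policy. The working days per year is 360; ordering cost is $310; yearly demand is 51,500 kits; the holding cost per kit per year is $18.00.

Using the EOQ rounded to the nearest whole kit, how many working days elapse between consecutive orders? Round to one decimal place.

EOQ = √(2DS/H) = √(2 × 51,500 × 310 / 18)
    = √(1,773,888.89) ≈ 1,331.87 → Q = 1,332 kits
Cycle time = (working days × Q)/D = (360 × 1,332) / 51,500 = 9.311 days

9.3 days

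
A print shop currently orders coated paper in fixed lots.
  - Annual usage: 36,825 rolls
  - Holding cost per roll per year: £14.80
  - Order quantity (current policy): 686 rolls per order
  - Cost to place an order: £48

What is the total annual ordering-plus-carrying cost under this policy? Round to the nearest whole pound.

Ordering: D/Q × S = 36,825/686 × £48 = £2,576.68
Holding:  Q/2 × H = 686/2 × £14.8 = £5,076.40
Total = £2,576.68 + £5,076.40 = £7,653.08

£7,653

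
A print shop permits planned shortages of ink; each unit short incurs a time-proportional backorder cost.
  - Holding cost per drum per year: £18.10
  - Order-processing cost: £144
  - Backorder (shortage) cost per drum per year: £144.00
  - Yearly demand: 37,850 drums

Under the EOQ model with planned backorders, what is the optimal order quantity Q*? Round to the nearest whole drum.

823 drums

Basic EOQ = √(2·37,850·144/18.1) = 776.050
Backorder adjustment √((H+b)/b) = √((18.1+144)/144) = 1.0610
Q* = 776.050 × 1.0610 ≈ 823.38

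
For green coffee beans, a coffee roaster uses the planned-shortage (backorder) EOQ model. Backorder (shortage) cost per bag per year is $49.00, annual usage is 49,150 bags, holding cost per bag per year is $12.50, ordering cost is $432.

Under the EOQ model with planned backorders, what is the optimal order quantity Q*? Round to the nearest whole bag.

Basic EOQ = √(2·49,150·432/12.5) = 1,843.162
Backorder adjustment √((H+b)/b) = √((12.5+49)/49) = 1.1203
Q* = 1,843.162 × 1.1203 ≈ 2,064.92

2,065 bags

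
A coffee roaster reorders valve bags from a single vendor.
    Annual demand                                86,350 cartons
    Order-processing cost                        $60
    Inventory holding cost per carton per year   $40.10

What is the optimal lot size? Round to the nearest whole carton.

EOQ = √(2DS/H) = √(2 × 86,350 × 60 / 40.1)
    = √(258,403.99) ≈ 508.33

508 cartons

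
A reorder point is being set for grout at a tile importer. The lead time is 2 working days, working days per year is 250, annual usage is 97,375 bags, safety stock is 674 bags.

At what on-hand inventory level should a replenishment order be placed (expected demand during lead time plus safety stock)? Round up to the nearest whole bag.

Daily demand d = 97,375 / 250 = 389.500 bags/day
Demand during lead time = 389.500 × 2 = 779.00
Reorder point = 779.00 + 674 = 1,453.00 → round up

1,453 bags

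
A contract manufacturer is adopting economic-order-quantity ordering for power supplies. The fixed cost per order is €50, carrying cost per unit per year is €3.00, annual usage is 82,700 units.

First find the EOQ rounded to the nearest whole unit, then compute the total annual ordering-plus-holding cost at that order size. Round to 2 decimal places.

€4,980.96

Optimal lot size Q* = (2 × 82,700 × €50 / €3)^½ ≈ 1,660.32 → Q = 1,660 units
Ordering: D/Q × S = 82,700/1,660 × €50 = €2,490.96
Holding:  Q/2 × H = 1,660/2 × €3 = €2,490.00
Total = €2,490.96 + €2,490.00 = €4,980.96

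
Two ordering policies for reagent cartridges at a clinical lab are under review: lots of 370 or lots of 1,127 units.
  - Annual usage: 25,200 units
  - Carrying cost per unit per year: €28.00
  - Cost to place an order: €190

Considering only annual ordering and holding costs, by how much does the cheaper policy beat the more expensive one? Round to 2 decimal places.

€1,905.91

For each Q, cost = (D/Q)·S + (Q/2)·H.
TC(370) = (25,200/370)×190 + (370/2)×28 = €18,120.54
TC(1,127) = (25,200/1,127)×190 + (1,127/2)×28 = €20,026.45
Lots of 370 are cheaper by €1,905.91.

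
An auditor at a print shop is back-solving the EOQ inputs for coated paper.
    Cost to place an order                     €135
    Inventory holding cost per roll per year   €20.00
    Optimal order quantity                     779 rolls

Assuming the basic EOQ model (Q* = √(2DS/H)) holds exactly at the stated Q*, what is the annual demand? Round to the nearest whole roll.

Since Q* = (2DS/H)^½, squaring gives Q*²·H = 2DS.
D = Q²H / (2S) = 779² × 20 / (2 × 135) = 44,951.19

44,951 rolls per year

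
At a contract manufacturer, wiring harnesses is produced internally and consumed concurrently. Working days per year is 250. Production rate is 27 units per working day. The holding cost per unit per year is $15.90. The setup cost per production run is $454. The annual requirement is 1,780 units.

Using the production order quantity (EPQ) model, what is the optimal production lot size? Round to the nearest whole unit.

Daily demand d = 1,780/250 = 7.120; p = 27; 1 − d/p = 0.73630
EPQ = √(2DS / (H(1 − d/p)))
    = √(2 × 1,780 × 454 / (15.9 × 0.73630)) ≈ 371.56

372 units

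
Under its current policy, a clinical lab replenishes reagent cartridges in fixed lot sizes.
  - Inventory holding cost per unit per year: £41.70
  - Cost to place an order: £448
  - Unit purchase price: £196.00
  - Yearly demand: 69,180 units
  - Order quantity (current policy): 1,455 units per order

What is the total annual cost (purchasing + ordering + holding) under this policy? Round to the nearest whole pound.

£13,610,918

Ordering: D/Q × S = 69,180/1,455 × £448 = £21,300.78
Holding:  Q/2 × H = 1,455/2 × £41.7 = £30,336.75
Purchase cost = D·C = 69,180 × 196 = £13,559,280.00
Total = £21,300.78 + £30,336.75 + £13,559,280.00 = £13,610,917.53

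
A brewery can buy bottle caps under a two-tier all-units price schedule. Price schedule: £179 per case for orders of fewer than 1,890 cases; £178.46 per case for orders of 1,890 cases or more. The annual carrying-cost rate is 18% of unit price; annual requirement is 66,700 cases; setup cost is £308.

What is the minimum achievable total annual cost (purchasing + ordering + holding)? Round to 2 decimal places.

£11,944,507.68

H₁ = 18%×£179 = £32.2200;  H₂ = 18%×£178.46 = £32.1228
EOQ₁ = √(2×66,700×308/32.2200) = 1,129.25  (< 1,890, feasible at tier 1)
EOQ₂ = √(2×66,700×308/32.1228) = 1,130.96  (< 1,890 → use Q = 1,890 at tier-2 price)
TC(tier 1 (EOQ₁), Q≈1,129.3) = £11,975,684.47
TC(tier 2, Q≈1,890.0) = £11,944,507.68
Minimum at tier 2: £11,944,507.68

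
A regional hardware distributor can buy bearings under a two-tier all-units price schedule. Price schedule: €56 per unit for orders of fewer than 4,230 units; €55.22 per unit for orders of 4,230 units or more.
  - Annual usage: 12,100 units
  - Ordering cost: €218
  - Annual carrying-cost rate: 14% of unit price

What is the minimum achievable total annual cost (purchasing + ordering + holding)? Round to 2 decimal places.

H₁ = 14%×€56 = €7.8400;  H₂ = 14%×€55.22 = €7.7308
EOQ₁ = √(2×12,100×218/7.8400) = 820.31  (< 4,230, feasible at tier 1)
EOQ₂ = √(2×12,100×218/7.7308) = 826.08  (< 4,230 → use Q = 4,230 at tier-2 price)
TC(tier 1 (EOQ₁), Q≈820.3) = €684,031.23
TC(tier 2, Q≈4,230.0) = €685,136.24
Minimum at tier 1 (EOQ₁): €684,031.23

€684,031.23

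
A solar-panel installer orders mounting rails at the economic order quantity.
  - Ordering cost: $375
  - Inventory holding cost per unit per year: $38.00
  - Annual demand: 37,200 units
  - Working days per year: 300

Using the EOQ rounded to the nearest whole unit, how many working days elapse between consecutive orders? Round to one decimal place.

Optimal lot size Q* = (2 × 37,200 × $375 / $38)^½ ≈ 856.86 → Q = 857 units
T = Q/D × 300 days = 857/37,200 × 300 = 6.911 days

6.9 days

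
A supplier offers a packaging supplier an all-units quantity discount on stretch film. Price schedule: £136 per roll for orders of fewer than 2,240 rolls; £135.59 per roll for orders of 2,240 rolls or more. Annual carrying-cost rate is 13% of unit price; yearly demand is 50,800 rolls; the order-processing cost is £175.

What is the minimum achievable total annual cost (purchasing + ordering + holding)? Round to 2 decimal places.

£6,911,682.65

H₁ = 13%×£136 = £17.6800;  H₂ = 13%×£135.59 = £17.6267
EOQ₁ = √(2×50,800×175/17.6800) = 1,002.82  (< 2,240, feasible at tier 1)
EOQ₂ = √(2×50,800×175/17.6267) = 1,004.34  (< 2,240 → use Q = 2,240 at tier-2 price)
TC(tier 1 (EOQ₁), Q≈1,002.8) = £6,926,529.93
TC(tier 2, Q≈2,240.0) = £6,911,682.65
Minimum at tier 2: £6,911,682.65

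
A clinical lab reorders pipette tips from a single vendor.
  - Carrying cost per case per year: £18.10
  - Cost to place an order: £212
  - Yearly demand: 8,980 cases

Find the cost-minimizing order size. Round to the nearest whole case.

459 cases

2DS/H = 2·8,980·212/18.1 = 210,360.22
EOQ = √210,360.22 ≈ 458.65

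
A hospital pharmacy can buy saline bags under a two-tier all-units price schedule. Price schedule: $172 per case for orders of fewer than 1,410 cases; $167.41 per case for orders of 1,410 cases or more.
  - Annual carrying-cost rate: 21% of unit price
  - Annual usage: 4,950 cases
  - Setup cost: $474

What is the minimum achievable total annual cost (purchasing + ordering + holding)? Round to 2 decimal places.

$855,128.59

H₁ = 21%×$172 = $36.1200;  H₂ = 21%×$167.41 = $35.1561
EOQ₁ = √(2×4,950×474/36.1200) = 360.44  (< 1,410, feasible at tier 1)
EOQ₂ = √(2×4,950×474/35.1561) = 365.35  (< 1,410 → use Q = 1,410 at tier-2 price)
TC(tier 1 (EOQ₁), Q≈360.4) = $864,419.09
TC(tier 2, Q≈1,410.0) = $855,128.59
Minimum at tier 2: $855,128.59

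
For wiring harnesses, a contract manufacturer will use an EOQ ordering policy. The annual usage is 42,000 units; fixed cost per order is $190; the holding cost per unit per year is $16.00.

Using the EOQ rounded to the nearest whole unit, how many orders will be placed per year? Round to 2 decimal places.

42.04 orders per year

EOQ = √(2DS/H) = √(2 × 42,000 × 190 / 16)
    = √(997,500.00) ≈ 998.75 → Q = 999
Orders per year = D/Q = 42,000 / 999 = 42.042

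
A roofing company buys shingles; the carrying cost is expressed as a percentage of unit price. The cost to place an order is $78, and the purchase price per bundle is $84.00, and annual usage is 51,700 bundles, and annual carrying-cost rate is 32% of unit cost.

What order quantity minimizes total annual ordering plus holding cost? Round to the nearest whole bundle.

548 bundles

H = i·C = 0.32 × $84 = $26.8800 per bundle-year
Q* = √(2·D·S / H) = √(2·51,700·78 / 26.88) = √300,044.6 ≈ 547.76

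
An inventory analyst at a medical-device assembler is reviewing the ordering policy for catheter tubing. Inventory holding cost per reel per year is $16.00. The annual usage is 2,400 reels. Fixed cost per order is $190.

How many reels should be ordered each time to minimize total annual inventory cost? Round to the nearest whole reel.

239 reels

Q* = √(2·D·S / H) = √(2·2,400·190 / 16) = √57,000.0 ≈ 238.75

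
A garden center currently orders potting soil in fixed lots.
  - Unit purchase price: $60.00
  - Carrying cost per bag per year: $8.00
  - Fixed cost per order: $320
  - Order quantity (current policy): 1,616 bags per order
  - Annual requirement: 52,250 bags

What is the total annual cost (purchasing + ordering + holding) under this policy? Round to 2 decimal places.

Orders/yr = 52,250/1,616 = 32.333; ordering cost = 32.333 × $320 = $10,346.53
Average inventory = 1,616/2 = 808; holding cost = 808 × $8 = $6,464.00
Purchase cost = D·C = 52,250 × 60 = $3,135,000.00
Total = $10,346.53 + $6,464.00 + $3,135,000.00 = $3,151,810.53

$3,151,810.53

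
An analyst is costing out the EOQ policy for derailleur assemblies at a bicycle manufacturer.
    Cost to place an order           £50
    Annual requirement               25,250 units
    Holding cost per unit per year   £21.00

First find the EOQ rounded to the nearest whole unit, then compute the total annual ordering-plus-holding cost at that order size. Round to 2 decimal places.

EOQ = √(2DS/H) = √(2 × 25,250 × 50 / 21)
    = √(120,238.10) ≈ 346.75 → Q = 347 units
Orders/yr = 25,250/347 = 72.767; ordering cost = 72.767 × £50 = £3,638.33
Average inventory = 347/2 = 173.5; holding cost = 173.5 × £21 = £3,643.50
Total = £3,638.33 + £3,643.50 = £7,281.83

£7,281.83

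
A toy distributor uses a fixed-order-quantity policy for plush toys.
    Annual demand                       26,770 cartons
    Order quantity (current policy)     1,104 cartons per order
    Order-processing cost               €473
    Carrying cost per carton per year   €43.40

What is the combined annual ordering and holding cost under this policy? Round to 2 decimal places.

€35,426.19

Annual ordering cost = (D/Q)·S = (26,770/1,104) × 473 = €11,469.39
Annual holding cost  = (Q/2)·H = (1,104/2) × 43.4 = €23,956.80
Total = €11,469.39 + €23,956.80 = €35,426.19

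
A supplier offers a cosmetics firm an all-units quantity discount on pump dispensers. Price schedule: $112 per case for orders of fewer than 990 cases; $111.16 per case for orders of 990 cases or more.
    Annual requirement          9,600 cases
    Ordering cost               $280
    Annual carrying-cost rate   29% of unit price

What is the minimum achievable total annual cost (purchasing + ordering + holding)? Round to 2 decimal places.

H₁ = 29%×$112 = $32.4800;  H₂ = 29%×$111.16 = $32.2364
EOQ₁ = √(2×9,600×280/32.4800) = 406.84  (< 990, feasible at tier 1)
EOQ₂ = √(2×9,600×280/32.2364) = 408.37  (< 990 → use Q = 990 at tier-2 price)
TC(tier 1 (EOQ₁), Q≈406.8) = $1,088,414.10
TC(tier 2, Q≈990.0) = $1,085,808.17
Minimum at tier 2: $1,085,808.17

$1,085,808.17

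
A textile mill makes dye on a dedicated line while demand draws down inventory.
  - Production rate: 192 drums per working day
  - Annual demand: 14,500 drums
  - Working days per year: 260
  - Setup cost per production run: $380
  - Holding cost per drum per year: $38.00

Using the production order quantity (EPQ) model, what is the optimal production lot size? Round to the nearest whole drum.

Daily demand d = 14,500/260 = 55.769; p = 192; 1 − d/p = 0.70954
EPQ = √(2DS / (H(1 − d/p)))
    = √(2 × 14,500 × 380 / (38 × 0.70954)) ≈ 639.31

639 drums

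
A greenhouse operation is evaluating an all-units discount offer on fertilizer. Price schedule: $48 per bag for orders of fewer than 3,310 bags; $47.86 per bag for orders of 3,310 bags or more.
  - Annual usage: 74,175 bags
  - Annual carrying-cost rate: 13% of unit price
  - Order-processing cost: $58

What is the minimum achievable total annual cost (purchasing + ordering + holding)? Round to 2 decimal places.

H₁ = 13%×$48 = $6.2400;  H₂ = 13%×$47.86 = $6.2218
EOQ₁ = √(2×74,175×58/6.2400) = 1,174.26  (< 3,310, feasible at tier 1)
EOQ₂ = √(2×74,175×58/6.2218) = 1,175.98  (< 3,310 → use Q = 3,310 at tier-2 price)
TC(tier 1 (EOQ₁), Q≈1,174.3) = $3,567,727.40
TC(tier 2, Q≈3,310.0) = $3,561,612.32
Minimum at tier 2: $3,561,612.32

$3,561,612.32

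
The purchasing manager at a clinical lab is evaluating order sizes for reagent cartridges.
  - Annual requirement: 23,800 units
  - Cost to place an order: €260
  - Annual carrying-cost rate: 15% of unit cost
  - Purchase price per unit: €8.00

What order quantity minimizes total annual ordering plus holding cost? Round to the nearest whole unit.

3,211 units

H = i·C = 0.15 × €8 = €1.2000 per unit-year
Q* = √(2·D·S / H) = √(2·23,800·260 / 1.2) = √10,313,333.3 ≈ 3,211.44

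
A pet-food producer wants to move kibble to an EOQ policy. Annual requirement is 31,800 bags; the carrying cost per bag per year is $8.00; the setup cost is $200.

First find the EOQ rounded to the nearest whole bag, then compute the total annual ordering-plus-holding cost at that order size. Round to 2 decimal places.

2DS/H = 2·31,800·200/8 = 1,590,000.00
EOQ = √1,590,000.00 ≈ 1,260.95 → Q = 1,261 bags
Ordering: D/Q × S = 31,800/1,261 × $200 = $5,043.62
Holding:  Q/2 × H = 1,261/2 × $8 = $5,044.00
Total = $5,043.62 + $5,044.00 = $10,087.62

$10,087.62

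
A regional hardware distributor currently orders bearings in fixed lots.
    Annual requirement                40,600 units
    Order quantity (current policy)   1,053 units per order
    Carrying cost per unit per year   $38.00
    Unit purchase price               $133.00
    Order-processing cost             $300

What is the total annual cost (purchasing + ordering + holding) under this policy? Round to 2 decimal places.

Orders/yr = 40,600/1,053 = 38.557; ordering cost = 38.557 × $300 = $11,566.95
Average inventory = 1,053/2 = 526.5; holding cost = 526.5 × $38 = $20,007.00
Purchase cost = D·C = 40,600 × 133 = $5,399,800.00
Total = $11,566.95 + $20,007.00 + $5,399,800.00 = $5,431,373.95

$5,431,373.95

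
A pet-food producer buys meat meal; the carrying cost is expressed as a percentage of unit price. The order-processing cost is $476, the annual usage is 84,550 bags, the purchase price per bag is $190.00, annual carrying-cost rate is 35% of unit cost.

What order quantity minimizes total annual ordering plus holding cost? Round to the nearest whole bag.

1,100 bags

H = i·C = 0.35 × $190 = $66.5000 per bag-year
2DS/H = 2·84,550·476/66.5 = 1,210,400.00
EOQ = √1,210,400.00 ≈ 1,100.18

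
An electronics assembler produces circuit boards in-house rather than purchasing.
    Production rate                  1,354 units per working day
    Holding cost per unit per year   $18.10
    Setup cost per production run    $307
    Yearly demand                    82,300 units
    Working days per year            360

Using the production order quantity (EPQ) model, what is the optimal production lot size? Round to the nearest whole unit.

Daily demand d = 82,300/360 = 228.611; p = 1354; 1 − d/p = 0.83116
EPQ = √(2DS / (H(1 − d/p)))
    = √(2 × 82,300 × 307 / (18.1 × 0.83116)) ≈ 1,832.75

1,833 units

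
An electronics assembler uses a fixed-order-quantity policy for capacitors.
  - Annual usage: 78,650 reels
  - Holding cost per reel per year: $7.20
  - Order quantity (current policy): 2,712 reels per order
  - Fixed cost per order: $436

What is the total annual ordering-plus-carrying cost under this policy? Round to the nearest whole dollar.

$22,408

Annual ordering cost = (D/Q)·S = (78,650/2,712) × 436 = $12,644.32
Annual holding cost  = (Q/2)·H = (2,712/2) × 7.2 = $9,763.20
Total = $12,644.32 + $9,763.20 = $22,407.52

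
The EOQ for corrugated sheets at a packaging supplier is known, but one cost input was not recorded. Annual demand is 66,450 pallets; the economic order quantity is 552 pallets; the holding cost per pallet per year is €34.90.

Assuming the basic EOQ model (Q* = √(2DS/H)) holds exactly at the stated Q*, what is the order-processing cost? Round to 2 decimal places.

From Q* = √(2DS/H) ⇒ Q*² = 2DS/H.
S = Q²H / (2D) = 552² × 34.9 / (2 × 66,450) = 80.0163

€80.02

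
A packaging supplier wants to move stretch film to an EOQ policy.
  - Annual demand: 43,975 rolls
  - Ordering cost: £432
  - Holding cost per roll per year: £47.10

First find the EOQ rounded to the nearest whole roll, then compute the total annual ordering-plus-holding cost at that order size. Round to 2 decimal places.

Q* = √(2·D·S / H) = √(2·43,975·432 / 47.1) = √806,675.2 ≈ 898.15 → Q = 898 rolls
Annual ordering cost = (D/Q)·S = (43,975/898) × 432 = £21,155.01
Annual holding cost  = (Q/2)·H = (898/2) × 47.1 = £21,147.90
Total = £21,155.01 + £21,147.90 = £42,302.91

£42,302.91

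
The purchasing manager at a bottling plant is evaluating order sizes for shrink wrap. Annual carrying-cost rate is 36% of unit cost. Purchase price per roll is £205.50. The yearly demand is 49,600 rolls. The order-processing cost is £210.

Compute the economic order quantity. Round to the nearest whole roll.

531 rolls

H = i·C = 0.36 × £205.5 = £73.9800 per roll-year
EOQ = √(2DS/H) = √(2 × 49,600 × 210 / 73.98)
    = √(281,589.62) ≈ 530.65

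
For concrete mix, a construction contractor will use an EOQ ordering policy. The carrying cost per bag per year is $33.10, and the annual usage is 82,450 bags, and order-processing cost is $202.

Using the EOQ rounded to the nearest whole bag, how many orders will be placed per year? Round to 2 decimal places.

Optimal lot size Q* = (2 × 82,450 × $202 / $33.1)^½ ≈ 1,003.16 → Q = 1,003
Orders per year = D/Q = 82,450 / 1,003 = 82.203

82.20 orders per year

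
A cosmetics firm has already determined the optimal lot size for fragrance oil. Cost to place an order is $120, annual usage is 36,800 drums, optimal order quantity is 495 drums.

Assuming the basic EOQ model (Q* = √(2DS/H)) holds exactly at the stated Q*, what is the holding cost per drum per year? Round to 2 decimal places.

From Q* = √(2DS/H) ⇒ Q*² = 2DS/H.
H = 2DS / Q² = 2 × 36,800 × 120 / 495² = 36.0453

$36.05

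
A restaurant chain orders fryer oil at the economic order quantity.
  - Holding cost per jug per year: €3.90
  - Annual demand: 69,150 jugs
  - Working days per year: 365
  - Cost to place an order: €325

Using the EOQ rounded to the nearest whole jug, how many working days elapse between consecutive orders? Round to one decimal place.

2DS/H = 2·69,150·325/3.9 = 11,525,000.00
EOQ = √11,525,000.00 ≈ 3,394.85 → Q = 3,395 jugs
Days between orders = 365 / (D/Q) = 365 / 20.368 ≈ 17.920

17.9 days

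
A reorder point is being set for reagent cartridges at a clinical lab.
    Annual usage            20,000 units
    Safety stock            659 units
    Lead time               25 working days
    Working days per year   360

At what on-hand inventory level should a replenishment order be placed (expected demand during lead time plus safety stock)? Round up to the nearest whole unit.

2,048 units

Daily demand d = 20,000 / 360 = 55.556 units/day
Demand during lead time = 55.556 × 25 = 1,388.89
Reorder point = 1,388.89 + 659 = 2,047.89 → round up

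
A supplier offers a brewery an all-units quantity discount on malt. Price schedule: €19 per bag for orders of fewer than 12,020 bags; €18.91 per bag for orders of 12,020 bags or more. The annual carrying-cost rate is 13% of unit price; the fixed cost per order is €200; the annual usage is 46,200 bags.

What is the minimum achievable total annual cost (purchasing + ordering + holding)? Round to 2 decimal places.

€884,556.15

H₁ = 13%×€19 = €2.4700;  H₂ = 13%×€18.91 = €2.4583
EOQ₁ = √(2×46,200×200/2.4700) = 2,735.28  (< 12,020, feasible at tier 1)
EOQ₂ = √(2×46,200×200/2.4583) = 2,741.79  (< 12,020 → use Q = 12,020 at tier-2 price)
TC(tier 1 (EOQ₁), Q≈2,735.3) = €884,556.15
TC(tier 2, Q≈12,020.0) = €889,185.10
Minimum at tier 1 (EOQ₁): €884,556.15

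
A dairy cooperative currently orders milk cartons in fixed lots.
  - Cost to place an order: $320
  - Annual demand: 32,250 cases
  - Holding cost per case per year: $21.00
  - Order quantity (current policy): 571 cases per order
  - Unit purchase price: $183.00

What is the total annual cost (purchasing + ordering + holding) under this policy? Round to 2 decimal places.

$5,925,819.06

Orders/yr = 32,250/571 = 56.480; ordering cost = 56.480 × $320 = $18,073.56
Average inventory = 571/2 = 285.5; holding cost = 285.5 × $21 = $5,995.50
Purchase cost = D·C = 32,250 × 183 = $5,901,750.00
Total = $18,073.56 + $5,995.50 + $5,901,750.00 = $5,925,819.06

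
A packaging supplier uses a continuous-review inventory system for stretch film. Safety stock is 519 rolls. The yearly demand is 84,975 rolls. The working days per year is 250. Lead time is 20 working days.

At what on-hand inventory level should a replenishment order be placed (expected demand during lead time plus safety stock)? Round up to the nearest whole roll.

Daily demand d = 84,975 / 250 = 339.900 rolls/day
Demand during lead time = 339.900 × 20 = 6,798.00
Reorder point = 6,798.00 + 519 = 7,317.00 → round up

7,317 rolls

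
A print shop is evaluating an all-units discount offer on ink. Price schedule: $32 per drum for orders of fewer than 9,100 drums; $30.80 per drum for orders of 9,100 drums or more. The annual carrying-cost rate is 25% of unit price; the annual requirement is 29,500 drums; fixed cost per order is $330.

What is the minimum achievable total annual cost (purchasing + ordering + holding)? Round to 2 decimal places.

$944,704.78

H₁ = 25%×$32 = $8.0000;  H₂ = 25%×$30.80 = $7.7000
EOQ₁ = √(2×29,500×330/8.0000) = 1,560.05  (< 9,100, feasible at tier 1)
EOQ₂ = √(2×29,500×330/7.7000) = 1,590.15  (< 9,100 → use Q = 9,100 at tier-2 price)
TC(tier 1 (EOQ₁), Q≈1,560.0) = $956,480.38
TC(tier 2, Q≈9,100.0) = $944,704.78
Minimum at tier 2: $944,704.78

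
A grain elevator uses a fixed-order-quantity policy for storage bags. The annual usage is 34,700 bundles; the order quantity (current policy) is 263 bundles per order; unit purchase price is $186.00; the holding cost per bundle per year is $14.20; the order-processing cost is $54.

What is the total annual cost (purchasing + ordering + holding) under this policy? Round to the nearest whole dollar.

$6,463,192

Ordering: D/Q × S = 34,700/263 × $54 = $7,124.71
Holding:  Q/2 × H = 263/2 × $14.2 = $1,867.30
Purchase cost = D·C = 34,700 × 186 = $6,454,200.00
Total = $7,124.71 + $1,867.30 + $6,454,200.00 = $6,463,192.01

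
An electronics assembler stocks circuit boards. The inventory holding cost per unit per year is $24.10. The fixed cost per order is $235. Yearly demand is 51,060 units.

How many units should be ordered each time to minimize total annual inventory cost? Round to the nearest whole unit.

998 units

EOQ = √(2DS/H) = √(2 × 51,060 × 235 / 24.1)
    = √(995,775.93) ≈ 997.89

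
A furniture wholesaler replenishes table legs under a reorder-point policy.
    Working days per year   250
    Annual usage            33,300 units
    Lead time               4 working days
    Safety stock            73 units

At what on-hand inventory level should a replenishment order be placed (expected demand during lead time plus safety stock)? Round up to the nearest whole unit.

606 units

Daily demand d = 33,300 / 250 = 133.200 units/day
Demand during lead time = 133.200 × 4 = 532.80
Reorder point = 532.80 + 73 = 605.80 → round up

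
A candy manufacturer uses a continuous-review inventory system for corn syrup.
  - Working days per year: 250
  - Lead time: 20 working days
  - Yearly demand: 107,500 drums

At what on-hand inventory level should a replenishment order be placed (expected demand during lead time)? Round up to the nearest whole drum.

8,600 drums

Daily demand d = 107,500 / 250 = 430.000 drums/day
Demand during lead time = 430.000 × 20 = 8,600.00
Reorder point = 8,600.00 → round up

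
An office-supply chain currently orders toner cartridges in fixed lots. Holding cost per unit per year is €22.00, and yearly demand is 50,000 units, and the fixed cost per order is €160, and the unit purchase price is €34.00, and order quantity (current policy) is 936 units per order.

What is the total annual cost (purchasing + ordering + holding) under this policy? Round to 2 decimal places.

Orders/yr = 50,000/936 = 53.419; ordering cost = 53.419 × €160 = €8,547.01
Average inventory = 936/2 = 468; holding cost = 468 × €22 = €10,296.00
Purchase cost = D·C = 50,000 × 34 = €1,700,000.00
Total = €8,547.01 + €10,296.00 + €1,700,000.00 = €1,718,843.01

€1,718,843.01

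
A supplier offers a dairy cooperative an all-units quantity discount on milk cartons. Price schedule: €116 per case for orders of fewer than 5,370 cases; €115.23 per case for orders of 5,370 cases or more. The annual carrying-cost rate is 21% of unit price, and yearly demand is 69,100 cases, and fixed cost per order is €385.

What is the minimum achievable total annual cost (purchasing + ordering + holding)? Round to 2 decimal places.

H₁ = 21%×€116 = €24.3600;  H₂ = 21%×€115.23 = €24.1983
EOQ₁ = √(2×69,100×385/24.3600) = 1,477.90  (< 5,370, feasible at tier 1)
EOQ₂ = √(2×69,100×385/24.1983) = 1,482.83  (< 5,370 → use Q = 5,370 at tier-2 price)
TC(tier 1 (EOQ₁), Q≈1,477.9) = €8,051,601.70
TC(tier 2, Q≈5,370.0) = €8,032,319.53
Minimum at tier 2: €8,032,319.53

€8,032,319.53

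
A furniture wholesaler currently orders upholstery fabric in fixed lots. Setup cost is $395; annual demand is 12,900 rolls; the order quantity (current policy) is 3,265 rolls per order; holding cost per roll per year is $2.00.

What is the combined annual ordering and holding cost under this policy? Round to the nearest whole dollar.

$4,826

Annual ordering cost = (D/Q)·S = (12,900/3,265) × 395 = $1,560.64
Annual holding cost  = (Q/2)·H = (3,265/2) × 2 = $3,265.00
Total = $1,560.64 + $3,265.00 = $4,825.64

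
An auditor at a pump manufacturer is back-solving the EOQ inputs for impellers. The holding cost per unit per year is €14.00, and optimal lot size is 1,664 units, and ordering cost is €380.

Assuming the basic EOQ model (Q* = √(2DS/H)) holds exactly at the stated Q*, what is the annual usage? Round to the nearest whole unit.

51,006 units per year

From Q* = √(2DS/H) ⇒ Q*² = 2DS/H.
D = Q²H / (2S) = 1,664² × 14 / (2 × 380) = 51,005.98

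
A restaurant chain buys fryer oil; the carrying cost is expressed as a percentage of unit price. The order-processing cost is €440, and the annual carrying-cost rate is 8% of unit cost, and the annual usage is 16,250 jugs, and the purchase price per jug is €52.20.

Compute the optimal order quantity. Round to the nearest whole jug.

H = i·C = 0.08 × €52.2 = €4.1760 per jug-year
Q* = √(2·D·S / H) = √(2·16,250·440 / 4.176) = √3,424,329.5 ≈ 1,850.49

1,850 jugs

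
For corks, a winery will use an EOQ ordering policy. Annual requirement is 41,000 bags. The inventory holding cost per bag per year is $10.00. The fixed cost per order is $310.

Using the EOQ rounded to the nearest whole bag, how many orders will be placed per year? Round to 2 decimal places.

25.72 orders per year

Optimal lot size Q* = (2 × 41,000 × $310 / $10)^½ ≈ 1,594.37 → Q = 1,594
Orders per year = D/Q = 41,000 / 1,594 = 25.721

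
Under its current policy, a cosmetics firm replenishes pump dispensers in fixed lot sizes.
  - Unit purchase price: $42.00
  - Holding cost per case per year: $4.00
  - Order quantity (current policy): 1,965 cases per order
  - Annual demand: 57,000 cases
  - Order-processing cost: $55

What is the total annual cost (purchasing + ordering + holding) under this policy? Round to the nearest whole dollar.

Orders/yr = 57,000/1,965 = 29.008; ordering cost = 29.008 × $55 = $1,595.42
Average inventory = 1,965/2 = 982.5; holding cost = 982.5 × $4 = $3,930.00
Purchase cost = D·C = 57,000 × 42 = $2,394,000.00
Total = $1,595.42 + $3,930.00 + $2,394,000.00 = $2,399,525.42

$2,399,525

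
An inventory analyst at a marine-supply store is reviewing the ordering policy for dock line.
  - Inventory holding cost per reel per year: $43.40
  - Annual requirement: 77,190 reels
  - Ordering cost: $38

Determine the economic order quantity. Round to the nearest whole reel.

EOQ = √(2DS/H) = √(2 × 77,190 × 38 / 43.4)
    = √(135,171.43) ≈ 367.66

368 reels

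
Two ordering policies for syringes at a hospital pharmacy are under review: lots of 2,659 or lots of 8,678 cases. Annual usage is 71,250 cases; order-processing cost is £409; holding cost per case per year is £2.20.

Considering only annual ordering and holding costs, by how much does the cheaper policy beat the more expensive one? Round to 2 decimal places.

For each Q, cost = (D/Q)·S + (Q/2)·H.
TC(2,659) = (71,250/2,659)×409 + (2,659/2)×2.2 = £13,884.38
TC(8,678) = (71,250/8,678)×409 + (8,678/2)×2.2 = £12,903.86
|ΔTC| = |£13,884.38 − £12,903.86| = £980.52

£980.52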